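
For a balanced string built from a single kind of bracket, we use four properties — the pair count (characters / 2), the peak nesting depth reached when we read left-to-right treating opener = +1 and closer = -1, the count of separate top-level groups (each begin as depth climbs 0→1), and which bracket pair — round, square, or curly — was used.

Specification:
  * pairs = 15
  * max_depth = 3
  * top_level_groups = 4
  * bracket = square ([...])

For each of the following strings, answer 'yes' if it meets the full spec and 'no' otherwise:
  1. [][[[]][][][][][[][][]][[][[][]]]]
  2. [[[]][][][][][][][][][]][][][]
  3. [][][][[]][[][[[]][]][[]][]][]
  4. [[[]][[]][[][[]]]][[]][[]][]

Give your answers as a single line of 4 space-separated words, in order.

Answer: no yes no no

Derivation:
String 1 '[][[[]][][][][][[][][]][[][[][]]]]': depth seq [1 0 1 2 3 2 1 2 1 2 1 2 1 2 1 2 3 2 3 2 3 2 1 2 3 2 3 4 3 4 3 2 1 0]
  -> pairs=17 depth=4 groups=2 -> no
String 2 '[[[]][][][][][][][][][]][][][]': depth seq [1 2 3 2 1 2 1 2 1 2 1 2 1 2 1 2 1 2 1 2 1 2 1 0 1 0 1 0 1 0]
  -> pairs=15 depth=3 groups=4 -> yes
String 3 '[][][][[]][[][[[]][]][[]][]][]': depth seq [1 0 1 0 1 0 1 2 1 0 1 2 1 2 3 4 3 2 3 2 1 2 3 2 1 2 1 0 1 0]
  -> pairs=15 depth=4 groups=6 -> no
String 4 '[[[]][[]][[][[]]]][[]][[]][]': depth seq [1 2 3 2 1 2 3 2 1 2 3 2 3 4 3 2 1 0 1 2 1 0 1 2 1 0 1 0]
  -> pairs=14 depth=4 groups=4 -> no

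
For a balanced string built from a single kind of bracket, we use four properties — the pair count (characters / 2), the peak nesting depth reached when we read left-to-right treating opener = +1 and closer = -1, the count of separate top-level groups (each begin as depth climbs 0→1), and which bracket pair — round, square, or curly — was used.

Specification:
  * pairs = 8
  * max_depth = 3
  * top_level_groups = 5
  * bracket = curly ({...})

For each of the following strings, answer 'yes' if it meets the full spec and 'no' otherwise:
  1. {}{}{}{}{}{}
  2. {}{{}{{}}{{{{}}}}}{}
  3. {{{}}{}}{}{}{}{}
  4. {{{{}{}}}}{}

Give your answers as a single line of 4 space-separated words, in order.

String 1 '{}{}{}{}{}{}': depth seq [1 0 1 0 1 0 1 0 1 0 1 0]
  -> pairs=6 depth=1 groups=6 -> no
String 2 '{}{{}{{}}{{{{}}}}}{}': depth seq [1 0 1 2 1 2 3 2 1 2 3 4 5 4 3 2 1 0 1 0]
  -> pairs=10 depth=5 groups=3 -> no
String 3 '{{{}}{}}{}{}{}{}': depth seq [1 2 3 2 1 2 1 0 1 0 1 0 1 0 1 0]
  -> pairs=8 depth=3 groups=5 -> yes
String 4 '{{{{}{}}}}{}': depth seq [1 2 3 4 3 4 3 2 1 0 1 0]
  -> pairs=6 depth=4 groups=2 -> no

Answer: no no yes no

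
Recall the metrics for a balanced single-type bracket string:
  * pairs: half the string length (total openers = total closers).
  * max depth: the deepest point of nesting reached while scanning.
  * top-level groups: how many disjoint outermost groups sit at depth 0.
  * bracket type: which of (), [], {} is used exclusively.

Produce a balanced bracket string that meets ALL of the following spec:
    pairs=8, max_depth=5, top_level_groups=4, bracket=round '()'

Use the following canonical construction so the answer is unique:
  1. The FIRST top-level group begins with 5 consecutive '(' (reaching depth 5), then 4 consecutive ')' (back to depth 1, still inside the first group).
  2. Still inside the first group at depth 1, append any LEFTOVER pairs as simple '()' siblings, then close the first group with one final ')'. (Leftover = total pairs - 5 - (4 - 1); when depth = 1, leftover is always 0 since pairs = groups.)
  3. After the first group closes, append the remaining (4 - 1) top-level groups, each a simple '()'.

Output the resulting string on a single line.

Spec: pairs=8 depth=5 groups=4
Leftover pairs = 8 - 5 - (4-1) = 0
First group: deep chain of depth 5 + 0 sibling pairs
Remaining 3 groups: simple '()' each

Answer: ((((()))))()()()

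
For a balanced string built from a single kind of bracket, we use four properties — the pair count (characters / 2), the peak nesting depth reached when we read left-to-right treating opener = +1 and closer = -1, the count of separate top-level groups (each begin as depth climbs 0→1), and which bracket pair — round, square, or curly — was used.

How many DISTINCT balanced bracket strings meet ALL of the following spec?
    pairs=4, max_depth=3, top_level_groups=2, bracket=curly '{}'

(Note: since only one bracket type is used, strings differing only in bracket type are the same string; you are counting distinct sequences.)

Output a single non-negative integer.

Answer: 2

Derivation:
Spec: pairs=4 depth=3 groups=2
Count(depth <= 3) = 5
Count(depth <= 2) = 3
Count(depth == 3) = 5 - 3 = 2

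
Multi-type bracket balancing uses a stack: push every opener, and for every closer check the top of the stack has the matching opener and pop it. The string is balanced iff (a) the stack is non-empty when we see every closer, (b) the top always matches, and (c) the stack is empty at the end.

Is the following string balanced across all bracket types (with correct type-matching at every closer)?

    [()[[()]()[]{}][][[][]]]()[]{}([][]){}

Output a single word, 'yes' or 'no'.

pos 0: push '['; stack = [
pos 1: push '('; stack = [(
pos 2: ')' matches '('; pop; stack = [
pos 3: push '['; stack = [[
pos 4: push '['; stack = [[[
pos 5: push '('; stack = [[[(
pos 6: ')' matches '('; pop; stack = [[[
pos 7: ']' matches '['; pop; stack = [[
pos 8: push '('; stack = [[(
pos 9: ')' matches '('; pop; stack = [[
pos 10: push '['; stack = [[[
pos 11: ']' matches '['; pop; stack = [[
pos 12: push '{'; stack = [[{
pos 13: '}' matches '{'; pop; stack = [[
pos 14: ']' matches '['; pop; stack = [
pos 15: push '['; stack = [[
pos 16: ']' matches '['; pop; stack = [
pos 17: push '['; stack = [[
pos 18: push '['; stack = [[[
pos 19: ']' matches '['; pop; stack = [[
pos 20: push '['; stack = [[[
pos 21: ']' matches '['; pop; stack = [[
pos 22: ']' matches '['; pop; stack = [
pos 23: ']' matches '['; pop; stack = (empty)
pos 24: push '('; stack = (
pos 25: ')' matches '('; pop; stack = (empty)
pos 26: push '['; stack = [
pos 27: ']' matches '['; pop; stack = (empty)
pos 28: push '{'; stack = {
pos 29: '}' matches '{'; pop; stack = (empty)
pos 30: push '('; stack = (
pos 31: push '['; stack = ([
pos 32: ']' matches '['; pop; stack = (
pos 33: push '['; stack = ([
pos 34: ']' matches '['; pop; stack = (
pos 35: ')' matches '('; pop; stack = (empty)
pos 36: push '{'; stack = {
pos 37: '}' matches '{'; pop; stack = (empty)
end: stack empty → VALID
Verdict: properly nested → yes

Answer: yes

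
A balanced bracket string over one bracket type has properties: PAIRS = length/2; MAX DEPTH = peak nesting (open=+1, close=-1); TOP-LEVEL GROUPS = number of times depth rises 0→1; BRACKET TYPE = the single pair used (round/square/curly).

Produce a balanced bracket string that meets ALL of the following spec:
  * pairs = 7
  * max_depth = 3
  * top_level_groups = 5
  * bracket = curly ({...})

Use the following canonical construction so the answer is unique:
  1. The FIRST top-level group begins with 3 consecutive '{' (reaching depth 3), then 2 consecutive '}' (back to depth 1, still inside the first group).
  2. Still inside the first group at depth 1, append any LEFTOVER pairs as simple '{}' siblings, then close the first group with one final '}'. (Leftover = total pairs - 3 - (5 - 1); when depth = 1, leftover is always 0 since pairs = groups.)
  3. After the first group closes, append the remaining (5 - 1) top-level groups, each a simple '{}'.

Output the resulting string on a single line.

Spec: pairs=7 depth=3 groups=5
Leftover pairs = 7 - 3 - (5-1) = 0
First group: deep chain of depth 3 + 0 sibling pairs
Remaining 4 groups: simple '{}' each

Answer: {{{}}}{}{}{}{}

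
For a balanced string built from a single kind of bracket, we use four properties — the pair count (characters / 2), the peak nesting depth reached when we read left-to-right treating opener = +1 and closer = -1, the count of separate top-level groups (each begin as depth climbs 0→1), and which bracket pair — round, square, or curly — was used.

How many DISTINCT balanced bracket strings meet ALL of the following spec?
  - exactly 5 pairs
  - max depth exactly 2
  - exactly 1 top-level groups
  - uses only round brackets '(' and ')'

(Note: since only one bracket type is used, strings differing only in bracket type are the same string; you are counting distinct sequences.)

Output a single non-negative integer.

Answer: 1

Derivation:
Spec: pairs=5 depth=2 groups=1
Count(depth <= 2) = 1
Count(depth <= 1) = 0
Count(depth == 2) = 1 - 0 = 1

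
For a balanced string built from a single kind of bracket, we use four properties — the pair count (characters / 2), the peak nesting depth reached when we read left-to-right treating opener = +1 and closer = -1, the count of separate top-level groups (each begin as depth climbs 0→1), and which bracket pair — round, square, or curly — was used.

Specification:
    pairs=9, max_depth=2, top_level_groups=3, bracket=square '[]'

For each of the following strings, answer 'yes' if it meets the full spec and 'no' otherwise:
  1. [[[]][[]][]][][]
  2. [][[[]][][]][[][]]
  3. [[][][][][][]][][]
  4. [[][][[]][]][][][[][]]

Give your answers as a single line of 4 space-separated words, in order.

String 1 '[[[]][[]][]][][]': depth seq [1 2 3 2 1 2 3 2 1 2 1 0 1 0 1 0]
  -> pairs=8 depth=3 groups=3 -> no
String 2 '[][[[]][][]][[][]]': depth seq [1 0 1 2 3 2 1 2 1 2 1 0 1 2 1 2 1 0]
  -> pairs=9 depth=3 groups=3 -> no
String 3 '[[][][][][][]][][]': depth seq [1 2 1 2 1 2 1 2 1 2 1 2 1 0 1 0 1 0]
  -> pairs=9 depth=2 groups=3 -> yes
String 4 '[[][][[]][]][][][[][]]': depth seq [1 2 1 2 1 2 3 2 1 2 1 0 1 0 1 0 1 2 1 2 1 0]
  -> pairs=11 depth=3 groups=4 -> no

Answer: no no yes no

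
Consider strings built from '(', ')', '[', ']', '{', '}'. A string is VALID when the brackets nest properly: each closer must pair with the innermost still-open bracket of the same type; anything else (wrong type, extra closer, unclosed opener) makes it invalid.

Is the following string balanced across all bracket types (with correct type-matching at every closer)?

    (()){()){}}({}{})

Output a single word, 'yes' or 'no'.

Answer: no

Derivation:
pos 0: push '('; stack = (
pos 1: push '('; stack = ((
pos 2: ')' matches '('; pop; stack = (
pos 3: ')' matches '('; pop; stack = (empty)
pos 4: push '{'; stack = {
pos 5: push '('; stack = {(
pos 6: ')' matches '('; pop; stack = {
pos 7: saw closer ')' but top of stack is '{' (expected '}') → INVALID
Verdict: type mismatch at position 7: ')' closes '{' → no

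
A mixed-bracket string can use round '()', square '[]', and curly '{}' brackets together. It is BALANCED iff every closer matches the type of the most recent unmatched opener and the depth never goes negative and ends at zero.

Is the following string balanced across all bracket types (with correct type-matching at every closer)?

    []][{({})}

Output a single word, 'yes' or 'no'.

pos 0: push '['; stack = [
pos 1: ']' matches '['; pop; stack = (empty)
pos 2: saw closer ']' but stack is empty → INVALID
Verdict: unmatched closer ']' at position 2 → no

Answer: no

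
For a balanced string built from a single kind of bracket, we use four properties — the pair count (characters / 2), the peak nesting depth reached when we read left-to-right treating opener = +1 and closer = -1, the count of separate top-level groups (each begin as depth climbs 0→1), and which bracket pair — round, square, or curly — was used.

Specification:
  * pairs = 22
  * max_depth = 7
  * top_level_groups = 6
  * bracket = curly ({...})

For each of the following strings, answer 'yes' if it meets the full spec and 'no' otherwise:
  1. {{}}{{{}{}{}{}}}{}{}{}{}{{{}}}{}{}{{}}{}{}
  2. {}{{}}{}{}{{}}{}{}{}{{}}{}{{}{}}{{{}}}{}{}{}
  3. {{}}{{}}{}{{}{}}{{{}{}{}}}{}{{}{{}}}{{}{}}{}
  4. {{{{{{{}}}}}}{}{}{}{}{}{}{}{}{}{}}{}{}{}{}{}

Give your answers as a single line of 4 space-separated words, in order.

Answer: no no no yes

Derivation:
String 1 '{{}}{{{}{}{}{}}}{}{}{}{}{{{}}}{}{}{{}}{}{}': depth seq [1 2 1 0 1 2 3 2 3 2 3 2 3 2 1 0 1 0 1 0 1 0 1 0 1 2 3 2 1 0 1 0 1 0 1 2 1 0 1 0 1 0]
  -> pairs=21 depth=3 groups=12 -> no
String 2 '{}{{}}{}{}{{}}{}{}{}{{}}{}{{}{}}{{{}}}{}{}{}': depth seq [1 0 1 2 1 0 1 0 1 0 1 2 1 0 1 0 1 0 1 0 1 2 1 0 1 0 1 2 1 2 1 0 1 2 3 2 1 0 1 0 1 0 1 0]
  -> pairs=22 depth=3 groups=15 -> no
String 3 '{{}}{{}}{}{{}{}}{{{}{}{}}}{}{{}{{}}}{{}{}}{}': depth seq [1 2 1 0 1 2 1 0 1 0 1 2 1 2 1 0 1 2 3 2 3 2 3 2 1 0 1 0 1 2 1 2 3 2 1 0 1 2 1 2 1 0 1 0]
  -> pairs=22 depth=3 groups=9 -> no
String 4 '{{{{{{{}}}}}}{}{}{}{}{}{}{}{}{}{}}{}{}{}{}{}': depth seq [1 2 3 4 5 6 7 6 5 4 3 2 1 2 1 2 1 2 1 2 1 2 1 2 1 2 1 2 1 2 1 2 1 0 1 0 1 0 1 0 1 0 1 0]
  -> pairs=22 depth=7 groups=6 -> yes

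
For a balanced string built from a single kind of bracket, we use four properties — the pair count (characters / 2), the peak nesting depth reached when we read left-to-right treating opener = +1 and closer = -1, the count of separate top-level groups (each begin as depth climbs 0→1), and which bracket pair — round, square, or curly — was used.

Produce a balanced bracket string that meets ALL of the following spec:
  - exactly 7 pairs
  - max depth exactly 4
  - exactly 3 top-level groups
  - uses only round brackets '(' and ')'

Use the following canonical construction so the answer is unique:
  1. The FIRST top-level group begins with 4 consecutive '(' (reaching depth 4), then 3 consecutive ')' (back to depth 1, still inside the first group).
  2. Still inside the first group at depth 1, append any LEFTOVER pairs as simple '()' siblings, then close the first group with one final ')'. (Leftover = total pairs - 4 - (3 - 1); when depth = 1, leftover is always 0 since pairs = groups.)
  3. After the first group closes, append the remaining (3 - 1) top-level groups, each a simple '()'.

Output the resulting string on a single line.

Spec: pairs=7 depth=4 groups=3
Leftover pairs = 7 - 4 - (3-1) = 1
First group: deep chain of depth 4 + 1 sibling pairs
Remaining 2 groups: simple '()' each

Answer: (((()))())()()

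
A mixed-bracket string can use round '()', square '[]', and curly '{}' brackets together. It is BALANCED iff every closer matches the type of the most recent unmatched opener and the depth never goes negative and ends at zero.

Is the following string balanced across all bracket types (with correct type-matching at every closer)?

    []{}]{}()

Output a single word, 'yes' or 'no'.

pos 0: push '['; stack = [
pos 1: ']' matches '['; pop; stack = (empty)
pos 2: push '{'; stack = {
pos 3: '}' matches '{'; pop; stack = (empty)
pos 4: saw closer ']' but stack is empty → INVALID
Verdict: unmatched closer ']' at position 4 → no

Answer: no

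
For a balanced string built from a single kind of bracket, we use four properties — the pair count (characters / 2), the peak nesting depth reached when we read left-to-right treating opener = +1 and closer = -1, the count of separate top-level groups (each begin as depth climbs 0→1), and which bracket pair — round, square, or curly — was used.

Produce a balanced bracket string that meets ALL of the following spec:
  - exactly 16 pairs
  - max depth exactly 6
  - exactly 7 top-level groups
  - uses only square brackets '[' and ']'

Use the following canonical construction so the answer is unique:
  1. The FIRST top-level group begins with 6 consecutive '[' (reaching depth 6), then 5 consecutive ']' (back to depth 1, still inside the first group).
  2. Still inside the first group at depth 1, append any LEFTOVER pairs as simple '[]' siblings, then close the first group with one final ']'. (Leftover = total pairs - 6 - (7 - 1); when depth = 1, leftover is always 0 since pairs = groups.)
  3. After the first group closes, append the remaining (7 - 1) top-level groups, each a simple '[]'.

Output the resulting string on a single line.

Answer: [[[[[[]]]]][][][][]][][][][][][]

Derivation:
Spec: pairs=16 depth=6 groups=7
Leftover pairs = 16 - 6 - (7-1) = 4
First group: deep chain of depth 6 + 4 sibling pairs
Remaining 6 groups: simple '[]' each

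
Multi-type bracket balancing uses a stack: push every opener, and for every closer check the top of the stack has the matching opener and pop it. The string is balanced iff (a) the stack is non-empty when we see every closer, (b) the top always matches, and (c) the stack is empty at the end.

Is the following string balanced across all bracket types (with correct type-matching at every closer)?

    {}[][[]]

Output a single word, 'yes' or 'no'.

pos 0: push '{'; stack = {
pos 1: '}' matches '{'; pop; stack = (empty)
pos 2: push '['; stack = [
pos 3: ']' matches '['; pop; stack = (empty)
pos 4: push '['; stack = [
pos 5: push '['; stack = [[
pos 6: ']' matches '['; pop; stack = [
pos 7: ']' matches '['; pop; stack = (empty)
end: stack empty → VALID
Verdict: properly nested → yes

Answer: yes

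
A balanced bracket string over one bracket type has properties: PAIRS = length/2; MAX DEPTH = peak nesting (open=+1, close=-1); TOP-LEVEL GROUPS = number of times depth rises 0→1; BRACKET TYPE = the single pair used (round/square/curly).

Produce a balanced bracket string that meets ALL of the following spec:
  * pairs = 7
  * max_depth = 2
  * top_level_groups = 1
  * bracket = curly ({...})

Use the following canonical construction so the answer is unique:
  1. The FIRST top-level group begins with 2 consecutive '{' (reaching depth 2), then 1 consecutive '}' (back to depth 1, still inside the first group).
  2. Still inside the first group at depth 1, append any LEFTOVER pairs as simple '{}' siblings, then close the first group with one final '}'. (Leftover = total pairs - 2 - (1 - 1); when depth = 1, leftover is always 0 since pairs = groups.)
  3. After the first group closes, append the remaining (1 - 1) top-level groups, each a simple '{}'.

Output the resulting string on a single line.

Spec: pairs=7 depth=2 groups=1
Leftover pairs = 7 - 2 - (1-1) = 5
First group: deep chain of depth 2 + 5 sibling pairs
Remaining 0 groups: simple '{}' each

Answer: {{}{}{}{}{}{}}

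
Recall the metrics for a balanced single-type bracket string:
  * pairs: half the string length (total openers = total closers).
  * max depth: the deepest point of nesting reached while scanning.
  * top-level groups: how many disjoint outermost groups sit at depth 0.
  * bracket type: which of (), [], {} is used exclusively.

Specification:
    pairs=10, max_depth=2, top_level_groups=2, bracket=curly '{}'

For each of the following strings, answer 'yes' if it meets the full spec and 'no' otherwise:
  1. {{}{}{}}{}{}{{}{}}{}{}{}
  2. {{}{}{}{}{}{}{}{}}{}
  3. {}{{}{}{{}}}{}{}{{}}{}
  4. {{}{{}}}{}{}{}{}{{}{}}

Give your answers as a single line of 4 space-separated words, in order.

String 1 '{{}{}{}}{}{}{{}{}}{}{}{}': depth seq [1 2 1 2 1 2 1 0 1 0 1 0 1 2 1 2 1 0 1 0 1 0 1 0]
  -> pairs=12 depth=2 groups=7 -> no
String 2 '{{}{}{}{}{}{}{}{}}{}': depth seq [1 2 1 2 1 2 1 2 1 2 1 2 1 2 1 2 1 0 1 0]
  -> pairs=10 depth=2 groups=2 -> yes
String 3 '{}{{}{}{{}}}{}{}{{}}{}': depth seq [1 0 1 2 1 2 1 2 3 2 1 0 1 0 1 0 1 2 1 0 1 0]
  -> pairs=11 depth=3 groups=6 -> no
String 4 '{{}{{}}}{}{}{}{}{{}{}}': depth seq [1 2 1 2 3 2 1 0 1 0 1 0 1 0 1 0 1 2 1 2 1 0]
  -> pairs=11 depth=3 groups=6 -> no

Answer: no yes no no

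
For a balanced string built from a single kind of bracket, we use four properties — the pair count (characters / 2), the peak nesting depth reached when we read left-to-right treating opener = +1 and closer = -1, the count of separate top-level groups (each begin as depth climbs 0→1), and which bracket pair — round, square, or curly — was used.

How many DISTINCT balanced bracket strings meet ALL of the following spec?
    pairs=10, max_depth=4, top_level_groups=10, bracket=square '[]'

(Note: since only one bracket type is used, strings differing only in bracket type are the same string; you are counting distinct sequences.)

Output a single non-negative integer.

Spec: pairs=10 depth=4 groups=10
Count(depth <= 4) = 1
Count(depth <= 3) = 1
Count(depth == 4) = 1 - 1 = 0

Answer: 0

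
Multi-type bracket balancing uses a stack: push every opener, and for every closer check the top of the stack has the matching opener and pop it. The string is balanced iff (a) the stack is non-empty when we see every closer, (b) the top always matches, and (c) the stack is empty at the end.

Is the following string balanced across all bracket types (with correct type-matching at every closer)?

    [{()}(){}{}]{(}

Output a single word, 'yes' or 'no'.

Answer: no

Derivation:
pos 0: push '['; stack = [
pos 1: push '{'; stack = [{
pos 2: push '('; stack = [{(
pos 3: ')' matches '('; pop; stack = [{
pos 4: '}' matches '{'; pop; stack = [
pos 5: push '('; stack = [(
pos 6: ')' matches '('; pop; stack = [
pos 7: push '{'; stack = [{
pos 8: '}' matches '{'; pop; stack = [
pos 9: push '{'; stack = [{
pos 10: '}' matches '{'; pop; stack = [
pos 11: ']' matches '['; pop; stack = (empty)
pos 12: push '{'; stack = {
pos 13: push '('; stack = {(
pos 14: saw closer '}' but top of stack is '(' (expected ')') → INVALID
Verdict: type mismatch at position 14: '}' closes '(' → no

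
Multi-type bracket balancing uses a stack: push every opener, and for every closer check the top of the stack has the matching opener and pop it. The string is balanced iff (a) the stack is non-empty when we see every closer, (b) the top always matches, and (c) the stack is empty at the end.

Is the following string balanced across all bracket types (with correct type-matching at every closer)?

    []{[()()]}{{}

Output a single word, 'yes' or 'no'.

Answer: no

Derivation:
pos 0: push '['; stack = [
pos 1: ']' matches '['; pop; stack = (empty)
pos 2: push '{'; stack = {
pos 3: push '['; stack = {[
pos 4: push '('; stack = {[(
pos 5: ')' matches '('; pop; stack = {[
pos 6: push '('; stack = {[(
pos 7: ')' matches '('; pop; stack = {[
pos 8: ']' matches '['; pop; stack = {
pos 9: '}' matches '{'; pop; stack = (empty)
pos 10: push '{'; stack = {
pos 11: push '{'; stack = {{
pos 12: '}' matches '{'; pop; stack = {
end: stack still non-empty ({) → INVALID
Verdict: unclosed openers at end: { → no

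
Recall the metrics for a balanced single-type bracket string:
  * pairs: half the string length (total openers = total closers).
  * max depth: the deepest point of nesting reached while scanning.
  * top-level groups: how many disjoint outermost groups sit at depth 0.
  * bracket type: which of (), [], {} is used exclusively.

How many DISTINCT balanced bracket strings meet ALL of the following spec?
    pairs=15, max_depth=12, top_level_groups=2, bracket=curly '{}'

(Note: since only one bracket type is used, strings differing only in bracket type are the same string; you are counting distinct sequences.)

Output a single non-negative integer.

Spec: pairs=15 depth=12 groups=2
Count(depth <= 12) = 2674390
Count(depth <= 11) = 2673844
Count(depth == 12) = 2674390 - 2673844 = 546

Answer: 546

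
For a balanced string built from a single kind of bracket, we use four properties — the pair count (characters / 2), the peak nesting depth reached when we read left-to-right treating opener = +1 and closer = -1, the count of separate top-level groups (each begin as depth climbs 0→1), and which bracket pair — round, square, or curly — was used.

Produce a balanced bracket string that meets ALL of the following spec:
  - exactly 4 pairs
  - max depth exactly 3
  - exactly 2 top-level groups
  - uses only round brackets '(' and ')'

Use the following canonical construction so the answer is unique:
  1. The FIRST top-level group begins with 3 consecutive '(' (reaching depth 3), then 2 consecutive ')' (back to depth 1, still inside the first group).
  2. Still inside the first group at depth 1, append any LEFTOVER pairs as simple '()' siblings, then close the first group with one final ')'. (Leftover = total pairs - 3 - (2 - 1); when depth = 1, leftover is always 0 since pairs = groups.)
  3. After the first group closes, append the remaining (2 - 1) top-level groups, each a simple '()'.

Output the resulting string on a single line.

Spec: pairs=4 depth=3 groups=2
Leftover pairs = 4 - 3 - (2-1) = 0
First group: deep chain of depth 3 + 0 sibling pairs
Remaining 1 groups: simple '()' each

Answer: ((()))()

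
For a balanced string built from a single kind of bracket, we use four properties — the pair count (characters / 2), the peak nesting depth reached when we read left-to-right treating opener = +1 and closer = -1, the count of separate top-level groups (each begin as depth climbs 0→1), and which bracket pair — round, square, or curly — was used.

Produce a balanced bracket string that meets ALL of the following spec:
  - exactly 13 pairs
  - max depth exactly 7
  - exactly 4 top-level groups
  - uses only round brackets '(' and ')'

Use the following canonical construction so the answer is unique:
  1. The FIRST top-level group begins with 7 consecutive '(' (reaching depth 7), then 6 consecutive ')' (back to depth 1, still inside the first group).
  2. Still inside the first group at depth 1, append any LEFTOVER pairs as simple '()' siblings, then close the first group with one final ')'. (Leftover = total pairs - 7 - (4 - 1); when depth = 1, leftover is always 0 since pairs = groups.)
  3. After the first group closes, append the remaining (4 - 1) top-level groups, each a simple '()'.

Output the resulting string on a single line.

Answer: ((((((())))))()()())()()()

Derivation:
Spec: pairs=13 depth=7 groups=4
Leftover pairs = 13 - 7 - (4-1) = 3
First group: deep chain of depth 7 + 3 sibling pairs
Remaining 3 groups: simple '()' each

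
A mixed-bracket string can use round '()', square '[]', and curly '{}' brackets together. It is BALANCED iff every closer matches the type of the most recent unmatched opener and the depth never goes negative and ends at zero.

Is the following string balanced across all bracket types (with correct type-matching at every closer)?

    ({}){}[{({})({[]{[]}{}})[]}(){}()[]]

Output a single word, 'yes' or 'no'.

pos 0: push '('; stack = (
pos 1: push '{'; stack = ({
pos 2: '}' matches '{'; pop; stack = (
pos 3: ')' matches '('; pop; stack = (empty)
pos 4: push '{'; stack = {
pos 5: '}' matches '{'; pop; stack = (empty)
pos 6: push '['; stack = [
pos 7: push '{'; stack = [{
pos 8: push '('; stack = [{(
pos 9: push '{'; stack = [{({
pos 10: '}' matches '{'; pop; stack = [{(
pos 11: ')' matches '('; pop; stack = [{
pos 12: push '('; stack = [{(
pos 13: push '{'; stack = [{({
pos 14: push '['; stack = [{({[
pos 15: ']' matches '['; pop; stack = [{({
pos 16: push '{'; stack = [{({{
pos 17: push '['; stack = [{({{[
pos 18: ']' matches '['; pop; stack = [{({{
pos 19: '}' matches '{'; pop; stack = [{({
pos 20: push '{'; stack = [{({{
pos 21: '}' matches '{'; pop; stack = [{({
pos 22: '}' matches '{'; pop; stack = [{(
pos 23: ')' matches '('; pop; stack = [{
pos 24: push '['; stack = [{[
pos 25: ']' matches '['; pop; stack = [{
pos 26: '}' matches '{'; pop; stack = [
pos 27: push '('; stack = [(
pos 28: ')' matches '('; pop; stack = [
pos 29: push '{'; stack = [{
pos 30: '}' matches '{'; pop; stack = [
pos 31: push '('; stack = [(
pos 32: ')' matches '('; pop; stack = [
pos 33: push '['; stack = [[
pos 34: ']' matches '['; pop; stack = [
pos 35: ']' matches '['; pop; stack = (empty)
end: stack empty → VALID
Verdict: properly nested → yes

Answer: yes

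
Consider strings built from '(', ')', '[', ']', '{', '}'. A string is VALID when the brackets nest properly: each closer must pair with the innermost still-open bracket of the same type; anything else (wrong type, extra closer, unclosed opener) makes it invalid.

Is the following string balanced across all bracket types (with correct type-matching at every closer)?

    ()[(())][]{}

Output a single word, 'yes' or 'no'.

Answer: yes

Derivation:
pos 0: push '('; stack = (
pos 1: ')' matches '('; pop; stack = (empty)
pos 2: push '['; stack = [
pos 3: push '('; stack = [(
pos 4: push '('; stack = [((
pos 5: ')' matches '('; pop; stack = [(
pos 6: ')' matches '('; pop; stack = [
pos 7: ']' matches '['; pop; stack = (empty)
pos 8: push '['; stack = [
pos 9: ']' matches '['; pop; stack = (empty)
pos 10: push '{'; stack = {
pos 11: '}' matches '{'; pop; stack = (empty)
end: stack empty → VALID
Verdict: properly nested → yes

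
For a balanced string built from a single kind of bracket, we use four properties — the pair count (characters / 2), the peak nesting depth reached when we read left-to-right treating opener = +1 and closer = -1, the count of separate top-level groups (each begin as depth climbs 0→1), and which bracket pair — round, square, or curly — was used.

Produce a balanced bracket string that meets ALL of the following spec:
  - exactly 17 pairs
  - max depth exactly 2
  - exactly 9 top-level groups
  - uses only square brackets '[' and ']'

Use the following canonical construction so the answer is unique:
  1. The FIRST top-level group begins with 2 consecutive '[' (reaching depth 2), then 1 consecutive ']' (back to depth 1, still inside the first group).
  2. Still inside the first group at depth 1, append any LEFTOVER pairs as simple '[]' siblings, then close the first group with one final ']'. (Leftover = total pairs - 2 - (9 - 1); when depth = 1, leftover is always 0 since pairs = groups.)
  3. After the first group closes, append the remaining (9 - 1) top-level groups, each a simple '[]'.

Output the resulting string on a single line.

Spec: pairs=17 depth=2 groups=9
Leftover pairs = 17 - 2 - (9-1) = 7
First group: deep chain of depth 2 + 7 sibling pairs
Remaining 8 groups: simple '[]' each

Answer: [[][][][][][][][]][][][][][][][][]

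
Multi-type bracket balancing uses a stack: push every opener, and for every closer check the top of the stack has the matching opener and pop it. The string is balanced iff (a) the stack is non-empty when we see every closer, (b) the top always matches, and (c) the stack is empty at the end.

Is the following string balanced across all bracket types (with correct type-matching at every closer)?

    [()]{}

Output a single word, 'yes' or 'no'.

pos 0: push '['; stack = [
pos 1: push '('; stack = [(
pos 2: ')' matches '('; pop; stack = [
pos 3: ']' matches '['; pop; stack = (empty)
pos 4: push '{'; stack = {
pos 5: '}' matches '{'; pop; stack = (empty)
end: stack empty → VALID
Verdict: properly nested → yes

Answer: yes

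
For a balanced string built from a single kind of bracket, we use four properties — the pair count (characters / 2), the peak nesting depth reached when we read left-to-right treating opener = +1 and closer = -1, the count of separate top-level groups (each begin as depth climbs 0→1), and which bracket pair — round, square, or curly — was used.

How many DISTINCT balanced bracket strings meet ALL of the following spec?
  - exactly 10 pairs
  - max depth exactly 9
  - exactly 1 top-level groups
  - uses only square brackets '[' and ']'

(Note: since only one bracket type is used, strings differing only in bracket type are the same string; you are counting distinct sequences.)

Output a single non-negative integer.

Spec: pairs=10 depth=9 groups=1
Count(depth <= 9) = 4861
Count(depth <= 8) = 4846
Count(depth == 9) = 4861 - 4846 = 15

Answer: 15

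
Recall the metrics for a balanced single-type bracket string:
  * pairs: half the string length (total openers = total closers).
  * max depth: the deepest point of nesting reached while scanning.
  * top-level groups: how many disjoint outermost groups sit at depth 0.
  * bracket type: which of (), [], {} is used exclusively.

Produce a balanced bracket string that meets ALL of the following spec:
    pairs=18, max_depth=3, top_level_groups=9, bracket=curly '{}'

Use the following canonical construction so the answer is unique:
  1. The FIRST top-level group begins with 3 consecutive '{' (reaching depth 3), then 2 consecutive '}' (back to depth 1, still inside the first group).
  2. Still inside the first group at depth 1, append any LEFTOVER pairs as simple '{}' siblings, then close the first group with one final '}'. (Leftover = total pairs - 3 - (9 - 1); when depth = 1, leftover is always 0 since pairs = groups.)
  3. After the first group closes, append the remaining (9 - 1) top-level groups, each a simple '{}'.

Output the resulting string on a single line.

Spec: pairs=18 depth=3 groups=9
Leftover pairs = 18 - 3 - (9-1) = 7
First group: deep chain of depth 3 + 7 sibling pairs
Remaining 8 groups: simple '{}' each

Answer: {{{}}{}{}{}{}{}{}{}}{}{}{}{}{}{}{}{}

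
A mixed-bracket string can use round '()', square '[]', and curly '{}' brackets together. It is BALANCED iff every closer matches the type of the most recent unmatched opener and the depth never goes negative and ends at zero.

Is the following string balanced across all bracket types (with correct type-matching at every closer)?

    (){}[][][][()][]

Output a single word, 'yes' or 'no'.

pos 0: push '('; stack = (
pos 1: ')' matches '('; pop; stack = (empty)
pos 2: push '{'; stack = {
pos 3: '}' matches '{'; pop; stack = (empty)
pos 4: push '['; stack = [
pos 5: ']' matches '['; pop; stack = (empty)
pos 6: push '['; stack = [
pos 7: ']' matches '['; pop; stack = (empty)
pos 8: push '['; stack = [
pos 9: ']' matches '['; pop; stack = (empty)
pos 10: push '['; stack = [
pos 11: push '('; stack = [(
pos 12: ')' matches '('; pop; stack = [
pos 13: ']' matches '['; pop; stack = (empty)
pos 14: push '['; stack = [
pos 15: ']' matches '['; pop; stack = (empty)
end: stack empty → VALID
Verdict: properly nested → yes

Answer: yes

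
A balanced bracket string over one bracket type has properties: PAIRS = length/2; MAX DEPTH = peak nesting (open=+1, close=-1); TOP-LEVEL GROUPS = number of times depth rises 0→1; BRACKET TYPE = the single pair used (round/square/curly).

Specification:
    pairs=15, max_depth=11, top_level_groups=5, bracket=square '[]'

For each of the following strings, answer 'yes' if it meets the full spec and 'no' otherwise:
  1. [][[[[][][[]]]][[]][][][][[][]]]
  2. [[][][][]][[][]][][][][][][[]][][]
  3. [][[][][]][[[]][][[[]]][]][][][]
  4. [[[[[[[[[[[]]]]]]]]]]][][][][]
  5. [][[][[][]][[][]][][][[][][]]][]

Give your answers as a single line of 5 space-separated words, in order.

Answer: no no no yes no

Derivation:
String 1 '[][[[[][][[]]]][[]][][][][[][]]]': depth seq [1 0 1 2 3 4 3 4 3 4 5 4 3 2 1 2 3 2 1 2 1 2 1 2 1 2 3 2 3 2 1 0]
  -> pairs=16 depth=5 groups=2 -> no
String 2 '[[][][][]][[][]][][][][][][[]][][]': depth seq [1 2 1 2 1 2 1 2 1 0 1 2 1 2 1 0 1 0 1 0 1 0 1 0 1 0 1 2 1 0 1 0 1 0]
  -> pairs=17 depth=2 groups=10 -> no
String 3 '[][[][][]][[[]][][[[]]][]][][][]': depth seq [1 0 1 2 1 2 1 2 1 0 1 2 3 2 1 2 1 2 3 4 3 2 1 2 1 0 1 0 1 0 1 0]
  -> pairs=16 depth=4 groups=6 -> no
String 4 '[[[[[[[[[[[]]]]]]]]]]][][][][]': depth seq [1 2 3 4 5 6 7 8 9 10 11 10 9 8 7 6 5 4 3 2 1 0 1 0 1 0 1 0 1 0]
  -> pairs=15 depth=11 groups=5 -> yes
String 5 '[][[][[][]][[][]][][][[][][]]][]': depth seq [1 0 1 2 1 2 3 2 3 2 1 2 3 2 3 2 1 2 1 2 1 2 3 2 3 2 3 2 1 0 1 0]
  -> pairs=16 depth=3 groups=3 -> no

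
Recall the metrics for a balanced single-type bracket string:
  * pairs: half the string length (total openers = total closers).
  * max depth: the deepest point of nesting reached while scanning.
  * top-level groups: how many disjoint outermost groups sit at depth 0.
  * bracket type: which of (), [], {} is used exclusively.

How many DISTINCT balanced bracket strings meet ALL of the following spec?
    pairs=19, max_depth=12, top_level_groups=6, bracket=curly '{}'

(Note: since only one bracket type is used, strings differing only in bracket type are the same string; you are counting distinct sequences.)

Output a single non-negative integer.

Spec: pairs=19 depth=12 groups=6
Count(depth <= 12) = 65132376
Count(depth <= 11) = 65130126
Count(depth == 12) = 65132376 - 65130126 = 2250

Answer: 2250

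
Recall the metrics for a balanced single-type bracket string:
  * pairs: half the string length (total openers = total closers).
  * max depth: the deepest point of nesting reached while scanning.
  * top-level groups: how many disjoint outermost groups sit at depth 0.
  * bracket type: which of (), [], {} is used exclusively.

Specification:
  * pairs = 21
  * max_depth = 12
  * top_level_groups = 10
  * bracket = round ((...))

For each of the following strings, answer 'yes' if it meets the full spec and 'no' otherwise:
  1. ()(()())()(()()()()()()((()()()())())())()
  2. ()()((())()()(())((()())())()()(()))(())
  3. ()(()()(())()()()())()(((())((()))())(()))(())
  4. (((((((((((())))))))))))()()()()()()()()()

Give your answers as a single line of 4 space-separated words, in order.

Answer: no no no yes

Derivation:
String 1 '()(()())()(()()()()()()((()()()())())())()': depth seq [1 0 1 2 1 2 1 0 1 0 1 2 1 2 1 2 1 2 1 2 1 2 1 2 3 4 3 4 3 4 3 4 3 2 3 2 1 2 1 0 1 0]
  -> pairs=21 depth=4 groups=5 -> no
String 2 '()()((())()()(())((()())())()()(()))(())': depth seq [1 0 1 0 1 2 3 2 1 2 1 2 1 2 3 2 1 2 3 4 3 4 3 2 3 2 1 2 1 2 1 2 3 2 1 0 1 2 1 0]
  -> pairs=20 depth=4 groups=4 -> no
String 3 '()(()()(())()()()())()(((())((()))())(()))(())': depth seq [1 0 1 2 1 2 1 2 3 2 1 2 1 2 1 2 1 2 1 0 1 0 1 2 3 4 3 2 3 4 5 4 3 2 3 2 1 2 3 2 1 0 1 2 1 0]
  -> pairs=23 depth=5 groups=5 -> no
String 4 '(((((((((((())))))))))))()()()()()()()()()': depth seq [1 2 3 4 5 6 7 8 9 10 11 12 11 10 9 8 7 6 5 4 3 2 1 0 1 0 1 0 1 0 1 0 1 0 1 0 1 0 1 0 1 0]
  -> pairs=21 depth=12 groups=10 -> yes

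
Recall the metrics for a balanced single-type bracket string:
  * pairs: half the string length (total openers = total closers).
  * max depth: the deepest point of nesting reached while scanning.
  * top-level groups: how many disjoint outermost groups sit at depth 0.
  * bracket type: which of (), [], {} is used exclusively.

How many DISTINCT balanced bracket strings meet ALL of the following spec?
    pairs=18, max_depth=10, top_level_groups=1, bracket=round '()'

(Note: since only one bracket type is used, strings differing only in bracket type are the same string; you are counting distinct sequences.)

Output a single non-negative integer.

Spec: pairs=18 depth=10 groups=1
Count(depth <= 10) = 126676726
Count(depth <= 9) = 120902914
Count(depth == 10) = 126676726 - 120902914 = 5773812

Answer: 5773812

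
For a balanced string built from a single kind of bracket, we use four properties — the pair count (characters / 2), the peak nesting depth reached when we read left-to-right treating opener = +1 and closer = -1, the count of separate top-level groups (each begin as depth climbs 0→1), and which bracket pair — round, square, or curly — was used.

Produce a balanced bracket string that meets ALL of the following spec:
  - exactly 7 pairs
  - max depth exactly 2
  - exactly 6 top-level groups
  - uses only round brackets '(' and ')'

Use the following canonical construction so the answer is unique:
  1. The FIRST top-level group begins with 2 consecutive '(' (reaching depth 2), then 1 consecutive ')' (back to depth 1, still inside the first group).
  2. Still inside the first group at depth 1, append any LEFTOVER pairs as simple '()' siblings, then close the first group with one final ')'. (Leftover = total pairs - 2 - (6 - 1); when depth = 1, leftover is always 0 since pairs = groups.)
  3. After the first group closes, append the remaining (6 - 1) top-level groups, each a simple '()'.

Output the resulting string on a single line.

Answer: (())()()()()()

Derivation:
Spec: pairs=7 depth=2 groups=6
Leftover pairs = 7 - 2 - (6-1) = 0
First group: deep chain of depth 2 + 0 sibling pairs
Remaining 5 groups: simple '()' each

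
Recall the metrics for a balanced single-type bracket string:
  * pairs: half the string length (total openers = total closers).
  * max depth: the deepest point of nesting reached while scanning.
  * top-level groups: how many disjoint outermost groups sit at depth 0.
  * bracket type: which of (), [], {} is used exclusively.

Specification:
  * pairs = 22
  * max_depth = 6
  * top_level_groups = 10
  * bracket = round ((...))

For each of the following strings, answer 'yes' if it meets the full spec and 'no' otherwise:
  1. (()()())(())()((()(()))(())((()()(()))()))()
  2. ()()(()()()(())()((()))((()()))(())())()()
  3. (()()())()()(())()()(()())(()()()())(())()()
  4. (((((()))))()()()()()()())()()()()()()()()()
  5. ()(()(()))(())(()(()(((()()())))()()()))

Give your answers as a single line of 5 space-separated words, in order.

Answer: no no no yes no

Derivation:
String 1 '(()()())(())()((()(()))(())((()()(()))()))()': depth seq [1 2 1 2 1 2 1 0 1 2 1 0 1 0 1 2 3 2 3 4 3 2 1 2 3 2 1 2 3 4 3 4 3 4 5 4 3 2 3 2 1 0 1 0]
  -> pairs=22 depth=5 groups=5 -> no
String 2 '()()(()()()(())()((()))((()()))(())())()()': depth seq [1 0 1 0 1 2 1 2 1 2 1 2 3 2 1 2 1 2 3 4 3 2 1 2 3 4 3 4 3 2 1 2 3 2 1 2 1 0 1 0 1 0]
  -> pairs=21 depth=4 groups=5 -> no
String 3 '(()()())()()(())()()(()())(()()()())(())()()': depth seq [1 2 1 2 1 2 1 0 1 0 1 0 1 2 1 0 1 0 1 0 1 2 1 2 1 0 1 2 1 2 1 2 1 2 1 0 1 2 1 0 1 0 1 0]
  -> pairs=22 depth=2 groups=11 -> no
String 4 '(((((()))))()()()()()()())()()()()()()()()()': depth seq [1 2 3 4 5 6 5 4 3 2 1 2 1 2 1 2 1 2 1 2 1 2 1 2 1 0 1 0 1 0 1 0 1 0 1 0 1 0 1 0 1 0 1 0]
  -> pairs=22 depth=6 groups=10 -> yes
String 5 '()(()(()))(())(()(()(((()()())))()()()))': depth seq [1 0 1 2 1 2 3 2 1 0 1 2 1 0 1 2 1 2 3 2 3 4 5 6 5 6 5 6 5 4 3 2 3 2 3 2 3 2 1 0]
  -> pairs=20 depth=6 groups=4 -> no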